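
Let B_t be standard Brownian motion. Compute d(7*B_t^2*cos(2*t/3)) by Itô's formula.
d(7*B_t^2*cos(2*t/3)) = (-14*B_t^2*sin(2*t/3)/3 + 7*cos(2*t/3)) dt + (14*B_t*cos(2*t/3)) dB_t

Itô's formula for f(t, x): d f(t, B_t) = (f_t + (1/2) f_xx) dt + f_x dB_t. Compute partials of f(t, x) = 7*x^2*cos(2*t/3):
  f_t(t,x)  = -14*x^2*sin(2*t/3)/3
  f_x(t,x)  = 14*x*cos(2*t/3)
  f_xx(t,x) = 14*cos(2*t/3)
Assemble drift = f_t + (1/2) f_xx = -14*x^2*sin(2*t/3)/3 + 7*cos(2*t/3) and diffusion = f_x = 14*x*cos(2*t/3). Substituting x = B_t:
  d(7*B_t^2*cos(2*t/3)) = (-14*B_t^2*sin(2*t/3)/3 + 7*cos(2*t/3)) dt + (14*B_t*cos(2*t/3)) dB_t.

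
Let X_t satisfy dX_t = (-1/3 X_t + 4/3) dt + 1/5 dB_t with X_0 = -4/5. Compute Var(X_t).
Var(X_t) = 3/50 - 3*exp(-2*t/3)/50

The variance V(t) = Var(X_t) satisfies V'(t) = 2 a V(t) + c^2 with V(0) = 0 (drift coefficient is linear in X, diffusion is constant). With a = -1/3, c = 1/5, the solution is
  V(t) = (c^2 / (2 a)) * (exp(2 a t) - 1)
       = ((1/5)^2 / (2*(-1/3))) * (exp((-2/3) t) - 1)
       = 3/50 - 3*exp(-2*t/3)/50.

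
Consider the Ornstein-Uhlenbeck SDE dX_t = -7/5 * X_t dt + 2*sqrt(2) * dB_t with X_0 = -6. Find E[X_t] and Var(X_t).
E[X_t] = -6*exp(-7*t/5); Var(X_t) = 20/7 - 20*exp(-14*t/5)/7

The OU SDE dX = -theta X dt + sigma dB admits the integrating factor exp(theta t): d(exp(theta t) X_t) = sigma exp(theta t) dB_t. Integrating from 0 to t:
  X_t = x_0 * exp(-theta t) + sigma * int_0^t exp(-theta (t-s)) dB_s.
The Itô integral has mean 0 and (by the Itô isometry) variance sigma^2 * int_0^t exp(-2 theta (t - s)) ds = sigma^2 * (1 - exp(-2 theta t)) / (2 theta).
With theta = 7/5, sigma = 2*sqrt(2), x_0 = -6:
  E[X_t] = -6 * exp(-7/5 t) = -6*exp(-7*t/5)
  Var(X_t) = (2*sqrt(2))^2 * (1 - exp(-2*7/5 t)) / (2 * 7/5) = 20/7 - 20*exp(-14*t/5)/7.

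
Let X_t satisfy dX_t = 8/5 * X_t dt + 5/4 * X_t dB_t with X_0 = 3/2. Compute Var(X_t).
Var(X_t) = 9*(exp(25*t/16) - 1)*exp(16*t/5)/4

For GBM dX = mu X dt + sigma X dB with X_0 = x_0, apply Itô to Y = log X: dY = (mu - sigma^2/2) dt + sigma dB, so Y_t = log(x_0) + (mu - sigma^2/2) t + sigma B_t and hence X_t = x_0 * exp((mu - sigma^2/2) t + sigma B_t).
With mu = 8/5, sigma = 5/4, x_0 = 3/2, this gives:
  X_t = 3/2 * exp((131/160) * t + (5/4) * B_t).
Since sigma*B_t ~ Normal(0, sigma^2 t), E[exp(sigma*B_t)] = exp(sigma^2 t / 2); so E[X_t] = x_0 * exp((mu - sigma^2/2) t) * exp(sigma^2 t / 2) = x_0 * exp(mu t) = 3*exp(8*t/5)/2.
Var(X_t) = E[X_t^2] - (E[X_t])^2 = x_0^2 * exp(2 mu t) * (exp(sigma^2 t) - 1) = 9*(exp(25*t/16) - 1)*exp(16*t/5)/4.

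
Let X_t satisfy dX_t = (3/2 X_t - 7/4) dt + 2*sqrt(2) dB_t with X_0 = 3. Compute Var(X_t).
Var(X_t) = 8*exp(3*t)/3 - 8/3

The variance V(t) = Var(X_t) satisfies V'(t) = 2 a V(t) + c^2 with V(0) = 0 (drift coefficient is linear in X, diffusion is constant). With a = 3/2, c = 2*sqrt(2), the solution is
  V(t) = (c^2 / (2 a)) * (exp(2 a t) - 1)
       = ((2*sqrt(2))^2 / (2*(3/2))) * (exp(3 t) - 1)
       = 8*exp(3*t)/3 - 8/3.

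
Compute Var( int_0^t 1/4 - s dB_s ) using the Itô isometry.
Var = t*(16*t^2 - 12*t + 3)/48

The Itô integral of a deterministic integrand f(s) has mean 0 because each increment f(s) * (B_{s+ds} - B_s) has mean 0. By the Itô isometry:
  Var( int_0^t f(s) dB_s ) = E[ (int_0^t f(s) dB_s)^2 ] = int_0^t f(s)^2 ds.
Here f(s) = 1/4 - s, so f(s)^2 = (4*s - 1)^2/16. Integrate:
  int_0^t ((4*s - 1)^2/16) ds = t*(16*t^2 - 12*t + 3)/48.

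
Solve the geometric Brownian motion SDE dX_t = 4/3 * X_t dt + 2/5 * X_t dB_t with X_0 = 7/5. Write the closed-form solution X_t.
X_t = 7/5 * exp((94/75) * t + (2/5) * B_t)

For GBM dX = mu X dt + sigma X dB with X_0 = x_0, apply Itô to Y = log X: dY = (mu - sigma^2/2) dt + sigma dB, so Y_t = log(x_0) + (mu - sigma^2/2) t + sigma B_t and hence X_t = x_0 * exp((mu - sigma^2/2) t + sigma B_t).
With mu = 4/3, sigma = 2/5, x_0 = 7/5, this gives:
  X_t = 7/5 * exp((94/75) * t + (2/5) * B_t).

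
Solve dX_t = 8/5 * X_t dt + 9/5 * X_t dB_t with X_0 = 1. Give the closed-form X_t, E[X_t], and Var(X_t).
X_t = 1 * exp((-1/50) t + (9/5) B_t); E[X_t] = exp(8*t/5); Var(X_t) = exp(161*t/25) - exp(16*t/5)

For GBM dX = mu X dt + sigma X dB with X_0 = x_0, apply Itô to Y = log X: dY = (mu - sigma^2/2) dt + sigma dB, so Y_t = log(x_0) + (mu - sigma^2/2) t + sigma B_t and hence X_t = x_0 * exp((mu - sigma^2/2) t + sigma B_t).
With mu = 8/5, sigma = 9/5, x_0 = 1, this gives:
  X_t = 1 * exp((-1/50) * t + (9/5) * B_t).
Since sigma*B_t ~ Normal(0, sigma^2 t), E[exp(sigma*B_t)] = exp(sigma^2 t / 2); so E[X_t] = x_0 * exp((mu - sigma^2/2) t) * exp(sigma^2 t / 2) = x_0 * exp(mu t) = exp(8*t/5).
Var(X_t) = E[X_t^2] - (E[X_t])^2 = x_0^2 * exp(2 mu t) * (exp(sigma^2 t) - 1) = exp(161*t/25) - exp(16*t/5).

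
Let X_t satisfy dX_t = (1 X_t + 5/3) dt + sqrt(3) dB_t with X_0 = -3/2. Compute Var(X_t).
Var(X_t) = 3*exp(2*t)/2 - 3/2

The variance V(t) = Var(X_t) satisfies V'(t) = 2 a V(t) + c^2 with V(0) = 0 (drift coefficient is linear in X, diffusion is constant). With a = 1, c = sqrt(3), the solution is
  V(t) = (c^2 / (2 a)) * (exp(2 a t) - 1)
       = (sqrt(3)^2 / (2*1)) * (exp(2 t) - 1)
       = 3*exp(2*t)/2 - 3/2.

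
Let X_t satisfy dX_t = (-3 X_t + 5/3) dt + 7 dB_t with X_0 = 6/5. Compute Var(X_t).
Var(X_t) = 49/6 - 49*exp(-6*t)/6

The variance V(t) = Var(X_t) satisfies V'(t) = 2 a V(t) + c^2 with V(0) = 0 (drift coefficient is linear in X, diffusion is constant). With a = -3, c = 7, the solution is
  V(t) = (c^2 / (2 a)) * (exp(2 a t) - 1)
       = (7^2 / (2*(-3))) * (exp((-6) t) - 1)
       = 49/6 - 49*exp(-6*t)/6.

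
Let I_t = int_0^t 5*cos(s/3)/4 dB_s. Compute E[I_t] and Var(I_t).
E[I_t] = 0; Var(I_t) = 25*t/32 + 75*sin(2*t/3)/64

The Itô integral of a deterministic integrand f(s) has mean 0 because each increment f(s) * (B_{s+ds} - B_s) has mean 0. By the Itô isometry:
  Var( int_0^t f(s) dB_s ) = E[ (int_0^t f(s) dB_s)^2 ] = int_0^t f(s)^2 ds.
Here f(s) = 5*cos(s/3)/4, so f(s)^2 = 25*cos(s/3)^2/16. Integrate:
  int_0^t (25*cos(s/3)^2/16) ds = 25*t/32 + 75*sin(2*t/3)/64.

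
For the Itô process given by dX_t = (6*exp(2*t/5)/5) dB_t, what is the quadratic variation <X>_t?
<X>_t = 9*exp(4*t/5)/5 - 9/5

For an Itô process dX_t = a(t) dt + b(t) dB_t, the quadratic variation is <X>_t = int_0^t b(s)^2 ds (the drift term does not contribute). Here b(s) = 6*exp(2*s/5)/5, so
  b(s)^2 = 36*exp(4*s/5)/25.
Integrating from 0 to t:
  <X>_t = int_0^t (36*exp(4*s/5)/25) ds = 9*exp(4*t/5)/5 - 9/5.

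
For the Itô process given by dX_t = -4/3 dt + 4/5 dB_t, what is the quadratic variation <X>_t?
<X>_t = 16*t/25

For an Itô process dX_t = a(t) dt + b(t) dB_t, the quadratic variation is <X>_t = int_0^t b(s)^2 ds (the drift term does not contribute). Here b(s) = 4/5, so
  b(s)^2 = 16/25.
Integrating from 0 to t:
  <X>_t = int_0^t (16/25) ds = 16*t/25.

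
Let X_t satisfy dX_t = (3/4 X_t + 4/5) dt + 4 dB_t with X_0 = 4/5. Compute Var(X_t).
Var(X_t) = 32*exp(3*t/2)/3 - 32/3

The variance V(t) = Var(X_t) satisfies V'(t) = 2 a V(t) + c^2 with V(0) = 0 (drift coefficient is linear in X, diffusion is constant). With a = 3/4, c = 4, the solution is
  V(t) = (c^2 / (2 a)) * (exp(2 a t) - 1)
       = (4^2 / (2*(3/4))) * (exp((3/2) t) - 1)
       = 32*exp(3*t/2)/3 - 32/3.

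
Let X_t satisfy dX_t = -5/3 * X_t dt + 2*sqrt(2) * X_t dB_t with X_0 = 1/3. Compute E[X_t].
E[X_t] = exp(-5*t/3)/3

For GBM dX = mu X dt + sigma X dB with X_0 = x_0, apply Itô to Y = log X: dY = (mu - sigma^2/2) dt + sigma dB, so Y_t = log(x_0) + (mu - sigma^2/2) t + sigma B_t and hence X_t = x_0 * exp((mu - sigma^2/2) t + sigma B_t).
With mu = -5/3, sigma = 2*sqrt(2), x_0 = 1/3, this gives:
  X_t = 1/3 * exp((-17/3) * t + (2*sqrt(2)) * B_t).
Since sigma*B_t ~ Normal(0, sigma^2 t), E[exp(sigma*B_t)] = exp(sigma^2 t / 2); so E[X_t] = x_0 * exp((mu - sigma^2/2) t) * exp(sigma^2 t / 2) = x_0 * exp(mu t) = exp(-5*t/3)/3.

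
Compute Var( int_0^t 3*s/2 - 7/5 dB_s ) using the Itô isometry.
Var = t*(75*t^2 - 210*t + 196)/100

The Itô integral of a deterministic integrand f(s) has mean 0 because each increment f(s) * (B_{s+ds} - B_s) has mean 0. By the Itô isometry:
  Var( int_0^t f(s) dB_s ) = E[ (int_0^t f(s) dB_s)^2 ] = int_0^t f(s)^2 ds.
Here f(s) = 3*s/2 - 7/5, so f(s)^2 = (15*s - 14)^2/100. Integrate:
  int_0^t ((15*s - 14)^2/100) ds = t*(75*t^2 - 210*t + 196)/100.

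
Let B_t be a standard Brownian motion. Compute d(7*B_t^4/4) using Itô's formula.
d(7*B_t^4/4) = (21*B_t^2/2) dt + (7*B_t^3) dB_t

Itô's formula for f(B_t) gives d f(B_t) = f'(B_t) dB_t + (1/2) f''(B_t) dt. Compute derivatives of f(x) = 7*x^4/4:
  f'(x)  = 7*x^3
  f''(x) = 21*x^2
Substitute x = B_t and multiply the f'' term by 1/2:
  drift     = (1/2) * (21*x^2) evaluated at B_t = 21*B_t^2/2
  diffusion = (7*x^3) evaluated at B_t = 7*B_t^3
Therefore d(7*B_t^4/4) = (21*B_t^2/2) dt + (7*B_t^3) dB_t.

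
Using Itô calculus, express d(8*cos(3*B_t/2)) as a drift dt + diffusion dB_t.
d(8*cos(3*B_t/2)) = (-9*cos(3*B_t/2)) dt + (-12*sin(3*B_t/2)) dB_t

Itô's formula for f(B_t) gives d f(B_t) = f'(B_t) dB_t + (1/2) f''(B_t) dt. Compute derivatives of f(x) = 8*cos(3*x/2):
  f'(x)  = -12*sin(3*x/2)
  f''(x) = -18*cos(3*x/2)
Substitute x = B_t and multiply the f'' term by 1/2:
  drift     = (1/2) * (-18*cos(3*x/2)) evaluated at B_t = -9*cos(3*B_t/2)
  diffusion = (-12*sin(3*x/2)) evaluated at B_t = -12*sin(3*B_t/2)
Therefore d(8*cos(3*B_t/2)) = (-9*cos(3*B_t/2)) dt + (-12*sin(3*B_t/2)) dB_t.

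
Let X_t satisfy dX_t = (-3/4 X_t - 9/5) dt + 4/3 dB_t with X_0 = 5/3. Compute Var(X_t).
Var(X_t) = 32/27 - 32*exp(-3*t/2)/27

The variance V(t) = Var(X_t) satisfies V'(t) = 2 a V(t) + c^2 with V(0) = 0 (drift coefficient is linear in X, diffusion is constant). With a = -3/4, c = 4/3, the solution is
  V(t) = (c^2 / (2 a)) * (exp(2 a t) - 1)
       = ((4/3)^2 / (2*(-3/4))) * (exp((-3/2) t) - 1)
       = 32/27 - 32*exp(-3*t/2)/27.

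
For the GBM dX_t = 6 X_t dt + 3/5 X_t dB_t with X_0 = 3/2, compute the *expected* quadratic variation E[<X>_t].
E[<X>_t] = 27*exp(309*t/25)/412 - 27/412

<X>_t = int_0^t ((3/5) * X_s)^2 ds. Taking expectation inside the integral: E[<X>_t] = (3/5)^2 * int_0^t E[X_s^2] ds. For GBM, E[X_s^2] = x_0^2 * exp((2 mu + sigma^2) s). Integrating:
  E[<X>_t] = (3/5)^2 * (3/2)^2 * (exp((2*6 + (3/5)^2) t) - 1) / (2*6 + (3/5)^2)
           = (3/5)^2 * (3/2)^2 * (exp((309/25) t) - 1) / (309/25) = 27*exp(309*t/25)/412 - 27/412.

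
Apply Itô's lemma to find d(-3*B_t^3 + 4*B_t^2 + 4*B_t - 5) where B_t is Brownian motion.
d(-3*B_t^3 + 4*B_t^2 + 4*B_t - 5) = (4 - 9*B_t) dt + (-9*B_t^2 + 8*B_t + 4) dB_t

Itô's formula for f(B_t) gives d f(B_t) = f'(B_t) dB_t + (1/2) f''(B_t) dt. Compute derivatives of f(x) = -3*x^3 + 4*x^2 + 4*x - 5:
  f'(x)  = -9*x^2 + 8*x + 4
  f''(x) = 8 - 18*x
Substitute x = B_t and multiply the f'' term by 1/2:
  drift     = (1/2) * (8 - 18*x) evaluated at B_t = 4 - 9*B_t
  diffusion = (-9*x^2 + 8*x + 4) evaluated at B_t = -9*B_t^2 + 8*B_t + 4
Therefore d(-3*B_t^3 + 4*B_t^2 + 4*B_t - 5) = (4 - 9*B_t) dt + (-9*B_t^2 + 8*B_t + 4) dB_t.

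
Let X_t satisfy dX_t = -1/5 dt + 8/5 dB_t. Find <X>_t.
<X>_t = 64*t/25

For an Itô process dX_t = a(t) dt + b(t) dB_t, the quadratic variation is <X>_t = int_0^t b(s)^2 ds (the drift term does not contribute). Here b(s) = 8/5, so
  b(s)^2 = 64/25.
Integrating from 0 to t:
  <X>_t = int_0^t (64/25) ds = 64*t/25.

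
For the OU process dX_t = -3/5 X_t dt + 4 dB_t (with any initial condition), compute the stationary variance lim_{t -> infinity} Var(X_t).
lim Var(X_t) = 40/3

The OU SDE dX = -theta X dt + sigma dB admits the integrating factor exp(theta t): d(exp(theta t) X_t) = sigma exp(theta t) dB_t. Integrating from 0 to t gives X_t = x_0 * exp(-theta t) + sigma * int_0^t exp(-theta (t-s)) dB_s for any initial x_0. The Itô integral has variance (by the Itô isometry) sigma^2 * int_0^t exp(-2 theta (t - s)) ds = sigma^2 * (1 - exp(-2 theta t)) / (2 theta), independent of x_0.
With theta = 3/5, sigma = 4:
  Var(X_t) = (4)^2 * (1 - exp(-2*3/5 t)) / (2 * 3/5) = 40/3 - 40*exp(-6*t/5)/3.
As t -> infinity, exp(-2*3/5 t) -> 0, so the stationary variance is sigma^2 / (2 theta) = 40/3.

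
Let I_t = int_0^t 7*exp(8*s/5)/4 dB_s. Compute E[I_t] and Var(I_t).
E[I_t] = 0; Var(I_t) = 245*exp(16*t/5)/256 - 245/256

The Itô integral of a deterministic integrand f(s) has mean 0 because each increment f(s) * (B_{s+ds} - B_s) has mean 0. By the Itô isometry:
  Var( int_0^t f(s) dB_s ) = E[ (int_0^t f(s) dB_s)^2 ] = int_0^t f(s)^2 ds.
Here f(s) = 7*exp(8*s/5)/4, so f(s)^2 = 49*exp(16*s/5)/16. Integrate:
  int_0^t (49*exp(16*s/5)/16) ds = 245*exp(16*t/5)/256 - 245/256.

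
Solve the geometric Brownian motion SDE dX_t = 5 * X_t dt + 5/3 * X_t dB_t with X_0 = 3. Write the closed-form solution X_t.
X_t = 3 * exp((65/18) * t + (5/3) * B_t)

For GBM dX = mu X dt + sigma X dB with X_0 = x_0, apply Itô to Y = log X: dY = (mu - sigma^2/2) dt + sigma dB, so Y_t = log(x_0) + (mu - sigma^2/2) t + sigma B_t and hence X_t = x_0 * exp((mu - sigma^2/2) t + sigma B_t).
With mu = 5, sigma = 5/3, x_0 = 3, this gives:
  X_t = 3 * exp((65/18) * t + (5/3) * B_t).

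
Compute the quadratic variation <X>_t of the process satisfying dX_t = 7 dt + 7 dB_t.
<X>_t = 49*t

For an Itô process dX_t = a(t) dt + b(t) dB_t, the quadratic variation is <X>_t = int_0^t b(s)^2 ds (the drift term does not contribute). Here b(s) = 7, so
  b(s)^2 = 49.
Integrating from 0 to t:
  <X>_t = int_0^t (49) ds = 49*t.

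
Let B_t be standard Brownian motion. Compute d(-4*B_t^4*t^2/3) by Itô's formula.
d(-4*B_t^4*t^2/3) = (8*B_t^2*t*(-B_t^2 - 3*t)/3) dt + (-16*B_t^3*t^2/3) dB_t

Itô's formula for f(t, x): d f(t, B_t) = (f_t + (1/2) f_xx) dt + f_x dB_t. Compute partials of f(t, x) = -4*t^2*x^4/3:
  f_t(t,x)  = -8*t*x^4/3
  f_x(t,x)  = -16*t^2*x^3/3
  f_xx(t,x) = -16*t^2*x^2
Assemble drift = f_t + (1/2) f_xx = 8*t*x^2*(-3*t - x^2)/3 and diffusion = f_x = -16*t^2*x^3/3. Substituting x = B_t:
  d(-4*B_t^4*t^2/3) = (8*B_t^2*t*(-B_t^2 - 3*t)/3) dt + (-16*B_t^3*t^2/3) dB_t.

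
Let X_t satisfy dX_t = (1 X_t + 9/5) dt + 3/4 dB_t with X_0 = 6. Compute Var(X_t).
Var(X_t) = 9*exp(2*t)/32 - 9/32

The variance V(t) = Var(X_t) satisfies V'(t) = 2 a V(t) + c^2 with V(0) = 0 (drift coefficient is linear in X, diffusion is constant). With a = 1, c = 3/4, the solution is
  V(t) = (c^2 / (2 a)) * (exp(2 a t) - 1)
       = ((3/4)^2 / (2*1)) * (exp(2 t) - 1)
       = 9*exp(2*t)/32 - 9/32.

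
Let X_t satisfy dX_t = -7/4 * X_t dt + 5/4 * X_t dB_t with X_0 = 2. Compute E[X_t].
E[X_t] = 2*exp(-7*t/4)

For GBM dX = mu X dt + sigma X dB with X_0 = x_0, apply Itô to Y = log X: dY = (mu - sigma^2/2) dt + sigma dB, so Y_t = log(x_0) + (mu - sigma^2/2) t + sigma B_t and hence X_t = x_0 * exp((mu - sigma^2/2) t + sigma B_t).
With mu = -7/4, sigma = 5/4, x_0 = 2, this gives:
  X_t = 2 * exp((-81/32) * t + (5/4) * B_t).
Since sigma*B_t ~ Normal(0, sigma^2 t), E[exp(sigma*B_t)] = exp(sigma^2 t / 2); so E[X_t] = x_0 * exp((mu - sigma^2/2) t) * exp(sigma^2 t / 2) = x_0 * exp(mu t) = 2*exp(-7*t/4).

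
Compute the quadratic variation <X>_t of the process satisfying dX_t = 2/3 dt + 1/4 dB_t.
<X>_t = t/16

For an Itô process dX_t = a(t) dt + b(t) dB_t, the quadratic variation is <X>_t = int_0^t b(s)^2 ds (the drift term does not contribute). Here b(s) = 1/4, so
  b(s)^2 = 1/16.
Integrating from 0 to t:
  <X>_t = int_0^t (1/16) ds = t/16.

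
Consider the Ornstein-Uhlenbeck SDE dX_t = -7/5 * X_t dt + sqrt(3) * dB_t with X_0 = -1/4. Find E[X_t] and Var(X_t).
E[X_t] = -exp(-7*t/5)/4; Var(X_t) = 15/14 - 15*exp(-14*t/5)/14

The OU SDE dX = -theta X dt + sigma dB admits the integrating factor exp(theta t): d(exp(theta t) X_t) = sigma exp(theta t) dB_t. Integrating from 0 to t:
  X_t = x_0 * exp(-theta t) + sigma * int_0^t exp(-theta (t-s)) dB_s.
The Itô integral has mean 0 and (by the Itô isometry) variance sigma^2 * int_0^t exp(-2 theta (t - s)) ds = sigma^2 * (1 - exp(-2 theta t)) / (2 theta).
With theta = 7/5, sigma = sqrt(3), x_0 = -1/4:
  E[X_t] = -1/4 * exp(-7/5 t) = -exp(-7*t/5)/4
  Var(X_t) = (sqrt(3))^2 * (1 - exp(-2*7/5 t)) / (2 * 7/5) = 15/14 - 15*exp(-14*t/5)/14.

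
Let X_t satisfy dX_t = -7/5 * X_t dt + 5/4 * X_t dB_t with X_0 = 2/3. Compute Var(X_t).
Var(X_t) = (4*exp(25*t/16) - 4)*exp(-14*t/5)/9

For GBM dX = mu X dt + sigma X dB with X_0 = x_0, apply Itô to Y = log X: dY = (mu - sigma^2/2) dt + sigma dB, so Y_t = log(x_0) + (mu - sigma^2/2) t + sigma B_t and hence X_t = x_0 * exp((mu - sigma^2/2) t + sigma B_t).
With mu = -7/5, sigma = 5/4, x_0 = 2/3, this gives:
  X_t = 2/3 * exp((-349/160) * t + (5/4) * B_t).
Since sigma*B_t ~ Normal(0, sigma^2 t), E[exp(sigma*B_t)] = exp(sigma^2 t / 2); so E[X_t] = x_0 * exp((mu - sigma^2/2) t) * exp(sigma^2 t / 2) = x_0 * exp(mu t) = 2*exp(-7*t/5)/3.
Var(X_t) = E[X_t^2] - (E[X_t])^2 = x_0^2 * exp(2 mu t) * (exp(sigma^2 t) - 1) = (4*exp(25*t/16) - 4)*exp(-14*t/5)/9.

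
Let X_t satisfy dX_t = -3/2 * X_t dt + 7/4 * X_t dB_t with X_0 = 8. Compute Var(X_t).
Var(X_t) = 64*exp(t/16) - 64*exp(-3*t)

For GBM dX = mu X dt + sigma X dB with X_0 = x_0, apply Itô to Y = log X: dY = (mu - sigma^2/2) dt + sigma dB, so Y_t = log(x_0) + (mu - sigma^2/2) t + sigma B_t and hence X_t = x_0 * exp((mu - sigma^2/2) t + sigma B_t).
With mu = -3/2, sigma = 7/4, x_0 = 8, this gives:
  X_t = 8 * exp((-97/32) * t + (7/4) * B_t).
Since sigma*B_t ~ Normal(0, sigma^2 t), E[exp(sigma*B_t)] = exp(sigma^2 t / 2); so E[X_t] = x_0 * exp((mu - sigma^2/2) t) * exp(sigma^2 t / 2) = x_0 * exp(mu t) = 8*exp(-3*t/2).
Var(X_t) = E[X_t^2] - (E[X_t])^2 = x_0^2 * exp(2 mu t) * (exp(sigma^2 t) - 1) = 64*exp(t/16) - 64*exp(-3*t).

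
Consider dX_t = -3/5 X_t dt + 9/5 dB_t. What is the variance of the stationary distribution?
lim Var(X_t) = 27/10

The OU SDE dX = -theta X dt + sigma dB admits the integrating factor exp(theta t): d(exp(theta t) X_t) = sigma exp(theta t) dB_t. Integrating from 0 to t gives X_t = x_0 * exp(-theta t) + sigma * int_0^t exp(-theta (t-s)) dB_s for any initial x_0. The Itô integral has variance (by the Itô isometry) sigma^2 * int_0^t exp(-2 theta (t - s)) ds = sigma^2 * (1 - exp(-2 theta t)) / (2 theta), independent of x_0.
With theta = 3/5, sigma = 9/5:
  Var(X_t) = (9/5)^2 * (1 - exp(-2*3/5 t)) / (2 * 3/5) = 27/10 - 27*exp(-6*t/5)/10.
As t -> infinity, exp(-2*3/5 t) -> 0, so the stationary variance is sigma^2 / (2 theta) = 27/10.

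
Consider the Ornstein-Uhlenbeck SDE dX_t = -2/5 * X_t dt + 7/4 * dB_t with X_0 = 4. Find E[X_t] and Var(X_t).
E[X_t] = 4*exp(-2*t/5); Var(X_t) = 245/64 - 245*exp(-4*t/5)/64

The OU SDE dX = -theta X dt + sigma dB admits the integrating factor exp(theta t): d(exp(theta t) X_t) = sigma exp(theta t) dB_t. Integrating from 0 to t:
  X_t = x_0 * exp(-theta t) + sigma * int_0^t exp(-theta (t-s)) dB_s.
The Itô integral has mean 0 and (by the Itô isometry) variance sigma^2 * int_0^t exp(-2 theta (t - s)) ds = sigma^2 * (1 - exp(-2 theta t)) / (2 theta).
With theta = 2/5, sigma = 7/4, x_0 = 4:
  E[X_t] = 4 * exp(-2/5 t) = 4*exp(-2*t/5)
  Var(X_t) = (7/4)^2 * (1 - exp(-2*2/5 t)) / (2 * 2/5) = 245/64 - 245*exp(-4*t/5)/64.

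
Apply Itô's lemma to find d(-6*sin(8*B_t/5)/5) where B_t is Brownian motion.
d(-6*sin(8*B_t/5)/5) = (192*sin(8*B_t/5)/125) dt + (-48*cos(8*B_t/5)/25) dB_t

Itô's formula for f(B_t) gives d f(B_t) = f'(B_t) dB_t + (1/2) f''(B_t) dt. Compute derivatives of f(x) = -6*sin(8*x/5)/5:
  f'(x)  = -48*cos(8*x/5)/25
  f''(x) = 384*sin(8*x/5)/125
Substitute x = B_t and multiply the f'' term by 1/2:
  drift     = (1/2) * (384*sin(8*x/5)/125) evaluated at B_t = 192*sin(8*B_t/5)/125
  diffusion = (-48*cos(8*x/5)/25) evaluated at B_t = -48*cos(8*B_t/5)/25
Therefore d(-6*sin(8*B_t/5)/5) = (192*sin(8*B_t/5)/125) dt + (-48*cos(8*B_t/5)/25) dB_t.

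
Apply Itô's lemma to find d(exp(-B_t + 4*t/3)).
d(exp(-B_t + 4*t/3)) = (11*exp(-B_t + 4*t/3)/6) dt + (-exp(-B_t + 4*t/3)) dB_t

Itô's formula for f(t, x): d f(t, B_t) = (f_t + (1/2) f_xx) dt + f_x dB_t. Compute partials of f(t, x) = exp(4*t/3 - x):
  f_t(t,x)  = 4*exp(4*t/3 - x)/3
  f_x(t,x)  = -exp(4*t/3 - x)
  f_xx(t,x) = exp(4*t/3 - x)
Assemble drift = f_t + (1/2) f_xx = 11*exp(4*t/3 - x)/6 and diffusion = f_x = -exp(4*t/3 - x). Substituting x = B_t:
  d(exp(-B_t + 4*t/3)) = (11*exp(-B_t + 4*t/3)/6) dt + (-exp(-B_t + 4*t/3)) dB_t.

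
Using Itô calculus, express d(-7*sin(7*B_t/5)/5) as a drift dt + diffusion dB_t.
d(-7*sin(7*B_t/5)/5) = (343*sin(7*B_t/5)/250) dt + (-49*cos(7*B_t/5)/25) dB_t

Itô's formula for f(B_t) gives d f(B_t) = f'(B_t) dB_t + (1/2) f''(B_t) dt. Compute derivatives of f(x) = -7*sin(7*x/5)/5:
  f'(x)  = -49*cos(7*x/5)/25
  f''(x) = 343*sin(7*x/5)/125
Substitute x = B_t and multiply the f'' term by 1/2:
  drift     = (1/2) * (343*sin(7*x/5)/125) evaluated at B_t = 343*sin(7*B_t/5)/250
  diffusion = (-49*cos(7*x/5)/25) evaluated at B_t = -49*cos(7*B_t/5)/25
Therefore d(-7*sin(7*B_t/5)/5) = (343*sin(7*B_t/5)/250) dt + (-49*cos(7*B_t/5)/25) dB_t.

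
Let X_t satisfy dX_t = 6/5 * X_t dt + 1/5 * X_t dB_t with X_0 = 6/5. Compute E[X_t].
E[X_t] = 6*exp(6*t/5)/5

For GBM dX = mu X dt + sigma X dB with X_0 = x_0, apply Itô to Y = log X: dY = (mu - sigma^2/2) dt + sigma dB, so Y_t = log(x_0) + (mu - sigma^2/2) t + sigma B_t and hence X_t = x_0 * exp((mu - sigma^2/2) t + sigma B_t).
With mu = 6/5, sigma = 1/5, x_0 = 6/5, this gives:
  X_t = 6/5 * exp((59/50) * t + (1/5) * B_t).
Since sigma*B_t ~ Normal(0, sigma^2 t), E[exp(sigma*B_t)] = exp(sigma^2 t / 2); so E[X_t] = x_0 * exp((mu - sigma^2/2) t) * exp(sigma^2 t / 2) = x_0 * exp(mu t) = 6*exp(6*t/5)/5.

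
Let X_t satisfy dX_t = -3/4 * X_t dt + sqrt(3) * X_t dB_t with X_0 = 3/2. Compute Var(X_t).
Var(X_t) = 9*sinh(3*t/2)/2

For GBM dX = mu X dt + sigma X dB with X_0 = x_0, apply Itô to Y = log X: dY = (mu - sigma^2/2) dt + sigma dB, so Y_t = log(x_0) + (mu - sigma^2/2) t + sigma B_t and hence X_t = x_0 * exp((mu - sigma^2/2) t + sigma B_t).
With mu = -3/4, sigma = sqrt(3), x_0 = 3/2, this gives:
  X_t = 3/2 * exp((-9/4) * t + (sqrt(3)) * B_t).
Since sigma*B_t ~ Normal(0, sigma^2 t), E[exp(sigma*B_t)] = exp(sigma^2 t / 2); so E[X_t] = x_0 * exp((mu - sigma^2/2) t) * exp(sigma^2 t / 2) = x_0 * exp(mu t) = 3*exp(-3*t/4)/2.
Var(X_t) = E[X_t^2] - (E[X_t])^2 = x_0^2 * exp(2 mu t) * (exp(sigma^2 t) - 1) = 9*sinh(3*t/2)/2.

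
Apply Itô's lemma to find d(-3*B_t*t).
d(-3*B_t*t) = (-3*B_t) dt + (-3*t) dB_t

Itô's formula for f(t, x): d f(t, B_t) = (f_t + (1/2) f_xx) dt + f_x dB_t. Compute partials of f(t, x) = -3*t*x:
  f_t(t,x)  = -3*x
  f_x(t,x)  = -3*t
  f_xx(t,x) = 0
Assemble drift = f_t + (1/2) f_xx = -3*x and diffusion = f_x = -3*t. Substituting x = B_t:
  d(-3*B_t*t) = (-3*B_t) dt + (-3*t) dB_t.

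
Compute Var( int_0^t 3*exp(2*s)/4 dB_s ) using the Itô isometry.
Var = 9*exp(4*t)/64 - 9/64

The Itô integral of a deterministic integrand f(s) has mean 0 because each increment f(s) * (B_{s+ds} - B_s) has mean 0. By the Itô isometry:
  Var( int_0^t f(s) dB_s ) = E[ (int_0^t f(s) dB_s)^2 ] = int_0^t f(s)^2 ds.
Here f(s) = 3*exp(2*s)/4, so f(s)^2 = 9*exp(4*s)/16. Integrate:
  int_0^t (9*exp(4*s)/16) ds = 9*exp(4*t)/64 - 9/64.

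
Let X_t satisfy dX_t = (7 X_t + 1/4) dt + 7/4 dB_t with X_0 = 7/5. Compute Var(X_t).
Var(X_t) = 7*exp(14*t)/32 - 7/32

The variance V(t) = Var(X_t) satisfies V'(t) = 2 a V(t) + c^2 with V(0) = 0 (drift coefficient is linear in X, diffusion is constant). With a = 7, c = 7/4, the solution is
  V(t) = (c^2 / (2 a)) * (exp(2 a t) - 1)
       = ((7/4)^2 / (2*7)) * (exp(14 t) - 1)
       = 7*exp(14*t)/32 - 7/32.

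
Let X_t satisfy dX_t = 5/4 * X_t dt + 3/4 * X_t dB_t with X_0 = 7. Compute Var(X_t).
Var(X_t) = 49*(exp(9*t/16) - 1)*exp(5*t/2)

For GBM dX = mu X dt + sigma X dB with X_0 = x_0, apply Itô to Y = log X: dY = (mu - sigma^2/2) dt + sigma dB, so Y_t = log(x_0) + (mu - sigma^2/2) t + sigma B_t and hence X_t = x_0 * exp((mu - sigma^2/2) t + sigma B_t).
With mu = 5/4, sigma = 3/4, x_0 = 7, this gives:
  X_t = 7 * exp((31/32) * t + (3/4) * B_t).
Since sigma*B_t ~ Normal(0, sigma^2 t), E[exp(sigma*B_t)] = exp(sigma^2 t / 2); so E[X_t] = x_0 * exp((mu - sigma^2/2) t) * exp(sigma^2 t / 2) = x_0 * exp(mu t) = 7*exp(5*t/4).
Var(X_t) = E[X_t^2] - (E[X_t])^2 = x_0^2 * exp(2 mu t) * (exp(sigma^2 t) - 1) = 49*(exp(9*t/16) - 1)*exp(5*t/2).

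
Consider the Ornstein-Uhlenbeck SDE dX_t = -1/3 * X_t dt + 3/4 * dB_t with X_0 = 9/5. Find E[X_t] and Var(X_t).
E[X_t] = 9*exp(-t/3)/5; Var(X_t) = 27/32 - 27*exp(-2*t/3)/32

The OU SDE dX = -theta X dt + sigma dB admits the integrating factor exp(theta t): d(exp(theta t) X_t) = sigma exp(theta t) dB_t. Integrating from 0 to t:
  X_t = x_0 * exp(-theta t) + sigma * int_0^t exp(-theta (t-s)) dB_s.
The Itô integral has mean 0 and (by the Itô isometry) variance sigma^2 * int_0^t exp(-2 theta (t - s)) ds = sigma^2 * (1 - exp(-2 theta t)) / (2 theta).
With theta = 1/3, sigma = 3/4, x_0 = 9/5:
  E[X_t] = 9/5 * exp(-1/3 t) = 9*exp(-t/3)/5
  Var(X_t) = (3/4)^2 * (1 - exp(-2*1/3 t)) / (2 * 1/3) = 27/32 - 27*exp(-2*t/3)/32.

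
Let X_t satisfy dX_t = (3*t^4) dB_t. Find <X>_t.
<X>_t = t^9

For an Itô process dX_t = a(t) dt + b(t) dB_t, the quadratic variation is <X>_t = int_0^t b(s)^2 ds (the drift term does not contribute). Here b(s) = 3*s^4, so
  b(s)^2 = 9*s^8.
Integrating from 0 to t:
  <X>_t = int_0^t (9*s^8) ds = t^9.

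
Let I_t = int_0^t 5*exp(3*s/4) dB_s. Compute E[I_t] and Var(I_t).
E[I_t] = 0; Var(I_t) = 50*exp(3*t/2)/3 - 50/3

The Itô integral of a deterministic integrand f(s) has mean 0 because each increment f(s) * (B_{s+ds} - B_s) has mean 0. By the Itô isometry:
  Var( int_0^t f(s) dB_s ) = E[ (int_0^t f(s) dB_s)^2 ] = int_0^t f(s)^2 ds.
Here f(s) = 5*exp(3*s/4), so f(s)^2 = 25*exp(3*s/2). Integrate:
  int_0^t (25*exp(3*s/2)) ds = 50*exp(3*t/2)/3 - 50/3.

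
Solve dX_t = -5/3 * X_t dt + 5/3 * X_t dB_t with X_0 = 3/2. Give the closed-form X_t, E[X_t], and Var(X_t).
X_t = 3/2 * exp((-55/18) t + (5/3) B_t); E[X_t] = 3*exp(-5*t/3)/2; Var(X_t) = (9*exp(25*t/9) - 9)*exp(-10*t/3)/4

For GBM dX = mu X dt + sigma X dB with X_0 = x_0, apply Itô to Y = log X: dY = (mu - sigma^2/2) dt + sigma dB, so Y_t = log(x_0) + (mu - sigma^2/2) t + sigma B_t and hence X_t = x_0 * exp((mu - sigma^2/2) t + sigma B_t).
With mu = -5/3, sigma = 5/3, x_0 = 3/2, this gives:
  X_t = 3/2 * exp((-55/18) * t + (5/3) * B_t).
Since sigma*B_t ~ Normal(0, sigma^2 t), E[exp(sigma*B_t)] = exp(sigma^2 t / 2); so E[X_t] = x_0 * exp((mu - sigma^2/2) t) * exp(sigma^2 t / 2) = x_0 * exp(mu t) = 3*exp(-5*t/3)/2.
Var(X_t) = E[X_t^2] - (E[X_t])^2 = x_0^2 * exp(2 mu t) * (exp(sigma^2 t) - 1) = (9*exp(25*t/9) - 9)*exp(-10*t/3)/4.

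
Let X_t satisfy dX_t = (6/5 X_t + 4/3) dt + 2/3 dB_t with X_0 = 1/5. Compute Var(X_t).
Var(X_t) = 5*exp(12*t/5)/27 - 5/27

The variance V(t) = Var(X_t) satisfies V'(t) = 2 a V(t) + c^2 with V(0) = 0 (drift coefficient is linear in X, diffusion is constant). With a = 6/5, c = 2/3, the solution is
  V(t) = (c^2 / (2 a)) * (exp(2 a t) - 1)
       = ((2/3)^2 / (2*(6/5))) * (exp((12/5) t) - 1)
       = 5*exp(12*t/5)/27 - 5/27.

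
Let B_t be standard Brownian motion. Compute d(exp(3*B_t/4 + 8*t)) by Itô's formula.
d(exp(3*B_t/4 + 8*t)) = (265*exp(3*B_t/4 + 8*t)/32) dt + (3*exp(3*B_t/4 + 8*t)/4) dB_t

Itô's formula for f(t, x): d f(t, B_t) = (f_t + (1/2) f_xx) dt + f_x dB_t. Compute partials of f(t, x) = exp(8*t + 3*x/4):
  f_t(t,x)  = 8*exp(8*t + 3*x/4)
  f_x(t,x)  = 3*exp(8*t + 3*x/4)/4
  f_xx(t,x) = 9*exp(8*t + 3*x/4)/16
Assemble drift = f_t + (1/2) f_xx = 265*exp(8*t + 3*x/4)/32 and diffusion = f_x = 3*exp(8*t + 3*x/4)/4. Substituting x = B_t:
  d(exp(3*B_t/4 + 8*t)) = (265*exp(3*B_t/4 + 8*t)/32) dt + (3*exp(3*B_t/4 + 8*t)/4) dB_t.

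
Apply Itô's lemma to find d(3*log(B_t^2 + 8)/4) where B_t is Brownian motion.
d(3*log(B_t^2 + 8)/4) = (3*(8 - B_t^2)/(4*(B_t^2 + 8)^2)) dt + (3*B_t/(2*(B_t^2 + 8))) dB_t

Itô's formula for f(B_t) gives d f(B_t) = f'(B_t) dB_t + (1/2) f''(B_t) dt. Compute derivatives of f(x) = 3*log(x^2 + 8)/4:
  f'(x)  = 3*x/(2*(x^2 + 8))
  f''(x) = 3*(8 - x^2)/(2*(x^2 + 8)^2)
Substitute x = B_t and multiply the f'' term by 1/2:
  drift     = (1/2) * (3*(8 - x^2)/(2*(x^2 + 8)^2)) evaluated at B_t = 3*(8 - B_t^2)/(4*(B_t^2 + 8)^2)
  diffusion = (3*x/(2*(x^2 + 8))) evaluated at B_t = 3*B_t/(2*(B_t^2 + 8))
Therefore d(3*log(B_t^2 + 8)/4) = (3*(8 - B_t^2)/(4*(B_t^2 + 8)^2)) dt + (3*B_t/(2*(B_t^2 + 8))) dB_t.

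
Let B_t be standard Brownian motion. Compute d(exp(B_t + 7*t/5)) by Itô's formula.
d(exp(B_t + 7*t/5)) = (19*exp(B_t + 7*t/5)/10) dt + (exp(B_t + 7*t/5)) dB_t

Itô's formula for f(t, x): d f(t, B_t) = (f_t + (1/2) f_xx) dt + f_x dB_t. Compute partials of f(t, x) = exp(7*t/5 + x):
  f_t(t,x)  = 7*exp(7*t/5 + x)/5
  f_x(t,x)  = exp(7*t/5 + x)
  f_xx(t,x) = exp(7*t/5 + x)
Assemble drift = f_t + (1/2) f_xx = 19*exp(7*t/5 + x)/10 and diffusion = f_x = exp(7*t/5 + x). Substituting x = B_t:
  d(exp(B_t + 7*t/5)) = (19*exp(B_t + 7*t/5)/10) dt + (exp(B_t + 7*t/5)) dB_t.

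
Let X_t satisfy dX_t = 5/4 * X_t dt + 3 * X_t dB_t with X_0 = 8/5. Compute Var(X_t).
Var(X_t) = 64*(exp(9*t) - 1)*exp(5*t/2)/25

For GBM dX = mu X dt + sigma X dB with X_0 = x_0, apply Itô to Y = log X: dY = (mu - sigma^2/2) dt + sigma dB, so Y_t = log(x_0) + (mu - sigma^2/2) t + sigma B_t and hence X_t = x_0 * exp((mu - sigma^2/2) t + sigma B_t).
With mu = 5/4, sigma = 3, x_0 = 8/5, this gives:
  X_t = 8/5 * exp((-13/4) * t + (3) * B_t).
Since sigma*B_t ~ Normal(0, sigma^2 t), E[exp(sigma*B_t)] = exp(sigma^2 t / 2); so E[X_t] = x_0 * exp((mu - sigma^2/2) t) * exp(sigma^2 t / 2) = x_0 * exp(mu t) = 8*exp(5*t/4)/5.
Var(X_t) = E[X_t^2] - (E[X_t])^2 = x_0^2 * exp(2 mu t) * (exp(sigma^2 t) - 1) = 64*(exp(9*t) - 1)*exp(5*t/2)/25.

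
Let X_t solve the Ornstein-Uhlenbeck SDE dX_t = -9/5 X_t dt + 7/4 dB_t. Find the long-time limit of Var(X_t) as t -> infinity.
lim Var(X_t) = 245/288

The OU SDE dX = -theta X dt + sigma dB admits the integrating factor exp(theta t): d(exp(theta t) X_t) = sigma exp(theta t) dB_t. Integrating from 0 to t gives X_t = x_0 * exp(-theta t) + sigma * int_0^t exp(-theta (t-s)) dB_s for any initial x_0. The Itô integral has variance (by the Itô isometry) sigma^2 * int_0^t exp(-2 theta (t - s)) ds = sigma^2 * (1 - exp(-2 theta t)) / (2 theta), independent of x_0.
With theta = 9/5, sigma = 7/4:
  Var(X_t) = (7/4)^2 * (1 - exp(-2*9/5 t)) / (2 * 9/5) = 245/288 - 245*exp(-18*t/5)/288.
As t -> infinity, exp(-2*9/5 t) -> 0, so the stationary variance is sigma^2 / (2 theta) = 245/288.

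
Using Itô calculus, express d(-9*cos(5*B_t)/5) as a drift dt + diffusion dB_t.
d(-9*cos(5*B_t)/5) = (45*cos(5*B_t)/2) dt + (9*sin(5*B_t)) dB_t

Itô's formula for f(B_t) gives d f(B_t) = f'(B_t) dB_t + (1/2) f''(B_t) dt. Compute derivatives of f(x) = -9*cos(5*x)/5:
  f'(x)  = 9*sin(5*x)
  f''(x) = 45*cos(5*x)
Substitute x = B_t and multiply the f'' term by 1/2:
  drift     = (1/2) * (45*cos(5*x)) evaluated at B_t = 45*cos(5*B_t)/2
  diffusion = (9*sin(5*x)) evaluated at B_t = 9*sin(5*B_t)
Therefore d(-9*cos(5*B_t)/5) = (45*cos(5*B_t)/2) dt + (9*sin(5*B_t)) dB_t.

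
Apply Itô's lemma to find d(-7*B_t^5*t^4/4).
d(-7*B_t^5*t^4/4) = (B_t^3*t^3*(-7*B_t^2 - 35*t/2)) dt + (-35*B_t^4*t^4/4) dB_t

Itô's formula for f(t, x): d f(t, B_t) = (f_t + (1/2) f_xx) dt + f_x dB_t. Compute partials of f(t, x) = -7*t^4*x^5/4:
  f_t(t,x)  = -7*t^3*x^5
  f_x(t,x)  = -35*t^4*x^4/4
  f_xx(t,x) = -35*t^4*x^3
Assemble drift = f_t + (1/2) f_xx = t^3*x^3*(-35*t/2 - 7*x^2) and diffusion = f_x = -35*t^4*x^4/4. Substituting x = B_t:
  d(-7*B_t^5*t^4/4) = (B_t^3*t^3*(-7*B_t^2 - 35*t/2)) dt + (-35*B_t^4*t^4/4) dB_t.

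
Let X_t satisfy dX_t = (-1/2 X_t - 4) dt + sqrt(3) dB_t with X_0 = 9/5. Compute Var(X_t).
Var(X_t) = 3 - 3*exp(-t)

The variance V(t) = Var(X_t) satisfies V'(t) = 2 a V(t) + c^2 with V(0) = 0 (drift coefficient is linear in X, diffusion is constant). With a = -1/2, c = sqrt(3), the solution is
  V(t) = (c^2 / (2 a)) * (exp(2 a t) - 1)
       = (sqrt(3)^2 / (2*(-1/2))) * (exp((-1) t) - 1)
       = 3 - 3*exp(-t).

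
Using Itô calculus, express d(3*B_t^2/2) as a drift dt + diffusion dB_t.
d(3*B_t^2/2) = (3/2) dt + (3*B_t) dB_t

Itô's formula for f(B_t) gives d f(B_t) = f'(B_t) dB_t + (1/2) f''(B_t) dt. Compute derivatives of f(x) = 3*x^2/2:
  f'(x)  = 3*x
  f''(x) = 3
Substitute x = B_t and multiply the f'' term by 1/2:
  drift     = (1/2) * (3) evaluated at B_t = 3/2
  diffusion = (3*x) evaluated at B_t = 3*B_t
Therefore d(3*B_t^2/2) = (3/2) dt + (3*B_t) dB_t.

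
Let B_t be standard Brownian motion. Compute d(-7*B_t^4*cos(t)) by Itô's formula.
d(-7*B_t^4*cos(t)) = (7*B_t^2*(B_t^2*sin(t) - 6*cos(t))) dt + (-28*B_t^3*cos(t)) dB_t

Itô's formula for f(t, x): d f(t, B_t) = (f_t + (1/2) f_xx) dt + f_x dB_t. Compute partials of f(t, x) = -7*x^4*cos(t):
  f_t(t,x)  = 7*x^4*sin(t)
  f_x(t,x)  = -28*x^3*cos(t)
  f_xx(t,x) = -84*x^2*cos(t)
Assemble drift = f_t + (1/2) f_xx = 7*x^2*(x^2*sin(t) - 6*cos(t)) and diffusion = f_x = -28*x^3*cos(t). Substituting x = B_t:
  d(-7*B_t^4*cos(t)) = (7*B_t^2*(B_t^2*sin(t) - 6*cos(t))) dt + (-28*B_t^3*cos(t)) dB_t.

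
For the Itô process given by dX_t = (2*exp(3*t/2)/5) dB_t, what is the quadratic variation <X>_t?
<X>_t = 4*exp(3*t)/75 - 4/75

For an Itô process dX_t = a(t) dt + b(t) dB_t, the quadratic variation is <X>_t = int_0^t b(s)^2 ds (the drift term does not contribute). Here b(s) = 2*exp(3*s/2)/5, so
  b(s)^2 = 4*exp(3*s)/25.
Integrating from 0 to t:
  <X>_t = int_0^t (4*exp(3*s)/25) ds = 4*exp(3*t)/75 - 4/75.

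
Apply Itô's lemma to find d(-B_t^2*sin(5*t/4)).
d(-B_t^2*sin(5*t/4)) = (-5*B_t^2*cos(5*t/4)/4 - sin(5*t/4)) dt + (-2*B_t*sin(5*t/4)) dB_t

Itô's formula for f(t, x): d f(t, B_t) = (f_t + (1/2) f_xx) dt + f_x dB_t. Compute partials of f(t, x) = -x^2*sin(5*t/4):
  f_t(t,x)  = -5*x^2*cos(5*t/4)/4
  f_x(t,x)  = -2*x*sin(5*t/4)
  f_xx(t,x) = -2*sin(5*t/4)
Assemble drift = f_t + (1/2) f_xx = -5*x^2*cos(5*t/4)/4 - sin(5*t/4) and diffusion = f_x = -2*x*sin(5*t/4). Substituting x = B_t:
  d(-B_t^2*sin(5*t/4)) = (-5*B_t^2*cos(5*t/4)/4 - sin(5*t/4)) dt + (-2*B_t*sin(5*t/4)) dB_t.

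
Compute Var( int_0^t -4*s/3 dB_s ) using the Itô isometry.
Var = 16*t^3/27

The Itô integral of a deterministic integrand f(s) has mean 0 because each increment f(s) * (B_{s+ds} - B_s) has mean 0. By the Itô isometry:
  Var( int_0^t f(s) dB_s ) = E[ (int_0^t f(s) dB_s)^2 ] = int_0^t f(s)^2 ds.
Here f(s) = -4*s/3, so f(s)^2 = 16*s^2/9. Integrate:
  int_0^t (16*s^2/9) ds = 16*t^3/27.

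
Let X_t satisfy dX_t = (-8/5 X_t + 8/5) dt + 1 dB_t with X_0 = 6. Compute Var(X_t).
Var(X_t) = 5/16 - 5*exp(-16*t/5)/16

The variance V(t) = Var(X_t) satisfies V'(t) = 2 a V(t) + c^2 with V(0) = 0 (drift coefficient is linear in X, diffusion is constant). With a = -8/5, c = 1, the solution is
  V(t) = (c^2 / (2 a)) * (exp(2 a t) - 1)
       = (1^2 / (2*(-8/5))) * (exp((-16/5) t) - 1)
       = 5/16 - 5*exp(-16*t/5)/16.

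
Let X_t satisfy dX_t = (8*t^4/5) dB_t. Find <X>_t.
<X>_t = 64*t^9/225

For an Itô process dX_t = a(t) dt + b(t) dB_t, the quadratic variation is <X>_t = int_0^t b(s)^2 ds (the drift term does not contribute). Here b(s) = 8*s^4/5, so
  b(s)^2 = 64*s^8/25.
Integrating from 0 to t:
  <X>_t = int_0^t (64*s^8/25) ds = 64*t^9/225.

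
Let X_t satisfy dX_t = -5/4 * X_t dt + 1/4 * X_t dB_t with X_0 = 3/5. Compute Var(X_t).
Var(X_t) = (9*exp(t/16) - 9)*exp(-5*t/2)/25

For GBM dX = mu X dt + sigma X dB with X_0 = x_0, apply Itô to Y = log X: dY = (mu - sigma^2/2) dt + sigma dB, so Y_t = log(x_0) + (mu - sigma^2/2) t + sigma B_t and hence X_t = x_0 * exp((mu - sigma^2/2) t + sigma B_t).
With mu = -5/4, sigma = 1/4, x_0 = 3/5, this gives:
  X_t = 3/5 * exp((-41/32) * t + (1/4) * B_t).
Since sigma*B_t ~ Normal(0, sigma^2 t), E[exp(sigma*B_t)] = exp(sigma^2 t / 2); so E[X_t] = x_0 * exp((mu - sigma^2/2) t) * exp(sigma^2 t / 2) = x_0 * exp(mu t) = 3*exp(-5*t/4)/5.
Var(X_t) = E[X_t^2] - (E[X_t])^2 = x_0^2 * exp(2 mu t) * (exp(sigma^2 t) - 1) = (9*exp(t/16) - 9)*exp(-5*t/2)/25.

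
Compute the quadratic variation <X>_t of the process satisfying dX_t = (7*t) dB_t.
<X>_t = 49*t^3/3

For an Itô process dX_t = a(t) dt + b(t) dB_t, the quadratic variation is <X>_t = int_0^t b(s)^2 ds (the drift term does not contribute). Here b(s) = 7*s, so
  b(s)^2 = 49*s^2.
Integrating from 0 to t:
  <X>_t = int_0^t (49*s^2) ds = 49*t^3/3.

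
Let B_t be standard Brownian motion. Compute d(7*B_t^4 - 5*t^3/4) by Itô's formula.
d(7*B_t^4 - 5*t^3/4) = (42*B_t^2 - 15*t^2/4) dt + (28*B_t^3) dB_t

Itô's formula for f(t, x): d f(t, B_t) = (f_t + (1/2) f_xx) dt + f_x dB_t. Compute partials of f(t, x) = -5*t^3/4 + 7*x^4:
  f_t(t,x)  = -15*t^2/4
  f_x(t,x)  = 28*x^3
  f_xx(t,x) = 84*x^2
Assemble drift = f_t + (1/2) f_xx = -15*t^2/4 + 42*x^2 and diffusion = f_x = 28*x^3. Substituting x = B_t:
  d(7*B_t^4 - 5*t^3/4) = (42*B_t^2 - 15*t^2/4) dt + (28*B_t^3) dB_t.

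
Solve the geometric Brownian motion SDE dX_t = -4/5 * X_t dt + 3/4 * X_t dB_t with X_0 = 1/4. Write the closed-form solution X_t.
X_t = 1/4 * exp((-173/160) * t + (3/4) * B_t)

For GBM dX = mu X dt + sigma X dB with X_0 = x_0, apply Itô to Y = log X: dY = (mu - sigma^2/2) dt + sigma dB, so Y_t = log(x_0) + (mu - sigma^2/2) t + sigma B_t and hence X_t = x_0 * exp((mu - sigma^2/2) t + sigma B_t).
With mu = -4/5, sigma = 3/4, x_0 = 1/4, this gives:
  X_t = 1/4 * exp((-173/160) * t + (3/4) * B_t).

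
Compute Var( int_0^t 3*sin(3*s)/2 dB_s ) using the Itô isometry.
Var = 9*t/8 - 3*sin(6*t)/16

The Itô integral of a deterministic integrand f(s) has mean 0 because each increment f(s) * (B_{s+ds} - B_s) has mean 0. By the Itô isometry:
  Var( int_0^t f(s) dB_s ) = E[ (int_0^t f(s) dB_s)^2 ] = int_0^t f(s)^2 ds.
Here f(s) = 3*sin(3*s)/2, so f(s)^2 = 9*sin(3*s)^2/4. Integrate:
  int_0^t (9*sin(3*s)^2/4) ds = 9*t/8 - 3*sin(6*t)/16.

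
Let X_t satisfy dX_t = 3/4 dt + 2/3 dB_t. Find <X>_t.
<X>_t = 4*t/9

For an Itô process dX_t = a(t) dt + b(t) dB_t, the quadratic variation is <X>_t = int_0^t b(s)^2 ds (the drift term does not contribute). Here b(s) = 2/3, so
  b(s)^2 = 4/9.
Integrating from 0 to t:
  <X>_t = int_0^t (4/9) ds = 4*t/9.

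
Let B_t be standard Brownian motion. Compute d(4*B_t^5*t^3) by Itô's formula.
d(4*B_t^5*t^3) = (B_t^3*t^2*(12*B_t^2 + 40*t)) dt + (20*B_t^4*t^3) dB_t

Itô's formula for f(t, x): d f(t, B_t) = (f_t + (1/2) f_xx) dt + f_x dB_t. Compute partials of f(t, x) = 4*t^3*x^5:
  f_t(t,x)  = 12*t^2*x^5
  f_x(t,x)  = 20*t^3*x^4
  f_xx(t,x) = 80*t^3*x^3
Assemble drift = f_t + (1/2) f_xx = t^2*x^3*(40*t + 12*x^2) and diffusion = f_x = 20*t^3*x^4. Substituting x = B_t:
  d(4*B_t^5*t^3) = (B_t^3*t^2*(12*B_t^2 + 40*t)) dt + (20*B_t^4*t^3) dB_t.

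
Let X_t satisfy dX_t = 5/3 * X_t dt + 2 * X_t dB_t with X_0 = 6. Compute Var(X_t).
Var(X_t) = 36*(exp(4*t) - 1)*exp(10*t/3)

For GBM dX = mu X dt + sigma X dB with X_0 = x_0, apply Itô to Y = log X: dY = (mu - sigma^2/2) dt + sigma dB, so Y_t = log(x_0) + (mu - sigma^2/2) t + sigma B_t and hence X_t = x_0 * exp((mu - sigma^2/2) t + sigma B_t).
With mu = 5/3, sigma = 2, x_0 = 6, this gives:
  X_t = 6 * exp((-1/3) * t + (2) * B_t).
Since sigma*B_t ~ Normal(0, sigma^2 t), E[exp(sigma*B_t)] = exp(sigma^2 t / 2); so E[X_t] = x_0 * exp((mu - sigma^2/2) t) * exp(sigma^2 t / 2) = x_0 * exp(mu t) = 6*exp(5*t/3).
Var(X_t) = E[X_t^2] - (E[X_t])^2 = x_0^2 * exp(2 mu t) * (exp(sigma^2 t) - 1) = 36*(exp(4*t) - 1)*exp(10*t/3).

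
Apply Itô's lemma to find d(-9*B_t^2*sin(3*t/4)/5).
d(-9*B_t^2*sin(3*t/4)/5) = (-27*B_t^2*cos(3*t/4)/20 - 9*sin(3*t/4)/5) dt + (-18*B_t*sin(3*t/4)/5) dB_t

Itô's formula for f(t, x): d f(t, B_t) = (f_t + (1/2) f_xx) dt + f_x dB_t. Compute partials of f(t, x) = -9*x^2*sin(3*t/4)/5:
  f_t(t,x)  = -27*x^2*cos(3*t/4)/20
  f_x(t,x)  = -18*x*sin(3*t/4)/5
  f_xx(t,x) = -18*sin(3*t/4)/5
Assemble drift = f_t + (1/2) f_xx = -27*x^2*cos(3*t/4)/20 - 9*sin(3*t/4)/5 and diffusion = f_x = -18*x*sin(3*t/4)/5. Substituting x = B_t:
  d(-9*B_t^2*sin(3*t/4)/5) = (-27*B_t^2*cos(3*t/4)/20 - 9*sin(3*t/4)/5) dt + (-18*B_t*sin(3*t/4)/5) dB_t.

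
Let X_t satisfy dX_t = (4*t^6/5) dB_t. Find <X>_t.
<X>_t = 16*t^13/325

For an Itô process dX_t = a(t) dt + b(t) dB_t, the quadratic variation is <X>_t = int_0^t b(s)^2 ds (the drift term does not contribute). Here b(s) = 4*s^6/5, so
  b(s)^2 = 16*s^12/25.
Integrating from 0 to t:
  <X>_t = int_0^t (16*s^12/25) ds = 16*t^13/325.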